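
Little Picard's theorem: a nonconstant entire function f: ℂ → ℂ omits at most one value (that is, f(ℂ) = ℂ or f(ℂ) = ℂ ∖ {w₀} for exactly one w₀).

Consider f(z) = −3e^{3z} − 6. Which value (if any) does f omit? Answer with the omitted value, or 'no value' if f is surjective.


Little Picard bounds the complement of f(ℂ) to at most one point.
e^{3z} is never zero on ℂ, so -3·e^{3z} takes every value in ℂ ∖ {0}. Adding -6 shifts the range to ℂ ∖ {-6}. Thus f omits exactly the value -6.

Omitted value: -6.


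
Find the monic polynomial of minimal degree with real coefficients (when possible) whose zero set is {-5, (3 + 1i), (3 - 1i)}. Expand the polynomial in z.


The polynomial is p(z) = ∏_{α ∈ S} (z − α), where S = {-5, (3 + 1i), (3 - 1i)}.
Expanding the product yields: p(z) = z^3 -z^2 -20·z + 50.
Note conjugate pairs combine to real quadratics: (z − (3+1i))(z − (3−1i)) = z² − 6z + 10.
The resulting polynomial has degree 3 and real coefficients as required.

p(z) = z^3 -z^2 -20·z + 50.


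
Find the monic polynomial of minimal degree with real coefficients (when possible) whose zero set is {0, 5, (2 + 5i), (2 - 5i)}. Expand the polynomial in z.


The polynomial is p(z) = ∏_{α ∈ S} (z − α), where S = {0, 5, (2 + 5i), (2 - 5i)}.
Expanding the product yields: p(z) = z^4 -9·z^3 + 49·z^2 -145·z.
Note conjugate pairs combine to real quadratics: (z − (2+5i))(z − (2−5i)) = z² − 4z + 29.
The resulting polynomial has degree 4 and real coefficients as required.

p(z) = z^4 -9·z^3 + 49·z^2 -145·z.


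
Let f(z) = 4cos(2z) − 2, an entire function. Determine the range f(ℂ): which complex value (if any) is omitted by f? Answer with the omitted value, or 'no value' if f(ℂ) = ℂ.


Little Picard bounds the complement of f(ℂ) to at most one point.
cos is entire and surjective onto ℂ: for every w ∈ ℂ, cos(ζ) = w has a solution ζ ∈ ℂ (e.g., via the complex inverse arccos). With ζ = 2z this gives z = ζ/(2). Then 4·cos(2z) takes every value in 4·ℂ = ℂ, and adding -2 is a bijection of ℂ. So f is surjective and omits no value. (Note: only on the real line is cos bounded by [−1, 1].)

Omitted value: no value.


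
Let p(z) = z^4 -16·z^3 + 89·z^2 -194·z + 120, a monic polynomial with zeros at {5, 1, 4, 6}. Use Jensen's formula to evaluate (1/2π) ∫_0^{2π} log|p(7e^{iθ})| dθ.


Zeros: 1, 4, 5, 6; r = 7.
Inside |z| < r: 1, 4, 5, 6. Outside (|z| ≥ r): ∅.
p(0) = 120, so log|p(0)| = log(120) = 4.7875.
Apply Jensen: I(r) = log|p(0)| + Σ_k log(r/|z_k|), summed over zeros inside |z| < r.
  log(r/|z_k|) for z_k = 5: log(7/5) = 0.3365
  log(r/|z_k|) for z_k = 1: log(7/1) = 1.9459
  log(r/|z_k|) for z_k = 4: log(7/4) = 0.5596
  log(r/|z_k|) for z_k = 6: log(7/6) = 0.1542
Sum over inside zeros: 2.9961.
I(r) = log|p(0)| + (inside sum) = 4.7875 + 2.9961 = 7.7836.
Closed form (all zeros inside, monic): I(r) = n·log(r) = 4·log(7) = 7.7836. ✓

I(r) ≈ 7.7836.


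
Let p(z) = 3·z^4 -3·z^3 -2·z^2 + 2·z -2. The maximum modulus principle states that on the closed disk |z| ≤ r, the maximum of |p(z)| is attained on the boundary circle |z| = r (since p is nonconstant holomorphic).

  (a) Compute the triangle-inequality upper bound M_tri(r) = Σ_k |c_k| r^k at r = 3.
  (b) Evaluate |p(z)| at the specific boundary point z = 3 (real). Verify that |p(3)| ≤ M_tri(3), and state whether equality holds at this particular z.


Coefficients: c_0 = -2, c_1 = 2, c_2 = -2, c_3 = -3, c_4 = 3. Radius r = 3.
Part (a). Triangle bound: M_tri(r) = Σ_k |c_k| r^k
  = |-2|·3^0 + |2|·3^1 + |-2|·3^2 + |-3|·3^3 + |3|·3^4
  = 2 + 6 + 18 + 81 + 243 = 350.
This bounds M(r) := max_{|z|=r} |p(z)| from above; equality holds iff all terms c_k z^k can be made to align in phase at a single z on |z|=r.
Part (b). At z = 3 (real, on the circle |z| = r):
  p(3) = (-2)·3^0 + (2)·3^1 + (-2)·3^2 + (-3)·3^3 + (3)·3^4 = 148.
  |p(3)| = 148.
Check: |p(3)| = 148 ≤ 350 = M_tri(3). ✓ Equality does not hold at z = 3 (the coefficients have mixed signs, so the terms do not all align in phase there).

M_tri(3) = 350; |p(3)| = 148; equality at z=3: no.


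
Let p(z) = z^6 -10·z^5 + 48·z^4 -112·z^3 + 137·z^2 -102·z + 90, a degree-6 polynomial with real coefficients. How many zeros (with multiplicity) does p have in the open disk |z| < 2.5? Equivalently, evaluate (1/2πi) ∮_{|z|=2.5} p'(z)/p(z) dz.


The zeros of p are: (0 + 1i), (0 - 1i), (3 + 3i), (3 - 3i), (2 + 1i), (2 - 1i).
Their magnitudes are: 1, 1, 4.243, 4.243, 2.236, 2.236.
Zeros with |z| < R = 2.5: (0 + 1i), (0 - 1i), (2 + 1i), (2 - 1i).
Count = 4.
By the argument principle, (1/2πi) ∮_{|z|=R} p'(z)/p(z) dz equals exactly this count.

Number of zeros inside |z| < 2.5: 4.


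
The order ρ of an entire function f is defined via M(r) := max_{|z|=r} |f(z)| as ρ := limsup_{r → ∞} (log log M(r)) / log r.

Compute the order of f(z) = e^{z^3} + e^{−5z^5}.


Each summand is entire of order 3 and 5 respectively (as in the single-exponential case). The order of a sum is at most the max of the orders, so ρ ≤ 5. For the lower bound: on |z|=r choose arg z so that -5z^5 is real positive; then |e^{-5z^5}| = e^{5r^5} while |e^{1z^3}| ≤ e^{1r^3} = o(e^{5r^5}). So |f| ≥ e^{5r^5}(1 − o(1)) and ρ ≥ 5. Hence ρ = max(3, 5) = 5.
Therefore ρ = 5.

Order ρ = 5.


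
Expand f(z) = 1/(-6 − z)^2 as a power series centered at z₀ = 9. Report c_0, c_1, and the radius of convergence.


Let w = z − z₀, so z = z₀ + w.
Then -6 − z = -6 − (z₀ + w) = (-6 − z₀) − w = -15 − w.
f(z) = 1/(-15 − w)^2 = (1/(-15)^2) · (1 − w/(-15))^{−2}.
By the binomial series (1−u)^{−2} = Σ_{n≥0} C(n+1, 1) u^n for |u|<1, with u = w/(-15):
  c_n = C(n+1, 1) / (-15)^(n+2).
  c_0 = 1/(-15)^2 = 1/225.
  c_1 = 2/(-15)^3 = -2/3375.
The series is valid for |w/d| < 1, i.e. |z − z₀| < |d|.
Radius of convergence: R = |-6 − z₀| = |-15| = 15 (distance from z₀ to the singularity z = -6).

c_0 = 1/225, c_1 = -2/3375; R = 15.


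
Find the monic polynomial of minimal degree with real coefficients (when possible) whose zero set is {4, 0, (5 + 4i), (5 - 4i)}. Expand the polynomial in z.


The polynomial is p(z) = ∏_{α ∈ S} (z − α), where S = {4, 0, (5 + 4i), (5 - 4i)}.
Expanding the product yields: p(z) = z^4 -14·z^3 + 81·z^2 -164·z.
Note conjugate pairs combine to real quadratics: (z − (5+4i))(z − (5−4i)) = z² − 10z + 41.
The resulting polynomial has degree 4 and real coefficients as required.

p(z) = z^4 -14·z^3 + 81·z^2 -164·z.


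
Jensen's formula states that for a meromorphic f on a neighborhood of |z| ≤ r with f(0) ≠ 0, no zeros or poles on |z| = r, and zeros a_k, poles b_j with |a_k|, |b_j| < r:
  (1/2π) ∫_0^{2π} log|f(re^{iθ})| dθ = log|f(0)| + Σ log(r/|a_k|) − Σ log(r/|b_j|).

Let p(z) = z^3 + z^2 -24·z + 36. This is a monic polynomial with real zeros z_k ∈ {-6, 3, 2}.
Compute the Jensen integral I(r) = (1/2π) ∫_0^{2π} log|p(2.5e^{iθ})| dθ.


Zeros: -6, 2, 3; r = 2.5.
Inside |z| < r: 2. Outside (|z| ≥ r): -6, 3.
p(0) = 36, so log|p(0)| = log(36) = 3.5835.
Apply Jensen: I(r) = log|p(0)| + Σ_k log(r/|z_k|), summed over zeros inside |z| < r.
  log(r/|z_k|) for z_k = 2: log(2.5/2) = 0.2231
  Outside zeros (-6, 3) contribute nothing to the Jensen sum.
Sum over inside zeros: 0.2231.
I(r) = log|p(0)| + (inside sum) = 3.5835 + 0.2231 = 3.8067.
Note: since some zeros are outside |z| ≤ r, the simplified n·log(r) form does NOT apply — only the inside zeros contribute.

I(r) ≈ 3.8067.


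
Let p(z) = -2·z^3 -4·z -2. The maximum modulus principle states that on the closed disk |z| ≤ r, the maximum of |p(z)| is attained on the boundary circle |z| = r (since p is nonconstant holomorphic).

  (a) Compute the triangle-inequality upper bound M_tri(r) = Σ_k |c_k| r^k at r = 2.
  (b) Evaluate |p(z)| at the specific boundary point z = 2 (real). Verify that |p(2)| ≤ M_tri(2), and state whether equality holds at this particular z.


Coefficients: c_0 = -2, c_1 = -4, c_2 = 0, c_3 = -2. Radius r = 2.
Part (a). Triangle bound: M_tri(r) = Σ_k |c_k| r^k
  = |-2|·2^0 + |-4|·2^1 + |0|·2^2 + |-2|·2^3
  = 2 + 8 + 0 + 16 = 26.
This bounds M(r) := max_{|z|=r} |p(z)| from above; equality holds iff all terms c_k z^k can be made to align in phase at a single z on |z|=r.
Part (b). At z = 2 (real, on the circle |z| = r):
  p(2) = (-2)·2^0 + (-4)·2^1 + (0)·2^2 + (-2)·2^3 = -26.
  |p(2)| = 26.
Since all nonzero coefficients share the same sign, |p(2)| = 26 = M_tri(2); the triangle bound is attained at z = 2, so in fact M(r) = 26.

M_tri(2) = 26; |p(2)| = 26; equality at z=2: yes.


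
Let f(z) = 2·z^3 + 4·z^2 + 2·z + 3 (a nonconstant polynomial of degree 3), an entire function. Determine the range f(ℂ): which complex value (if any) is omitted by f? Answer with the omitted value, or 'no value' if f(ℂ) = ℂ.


Little Picard bounds the complement of f(ℂ) to at most one point.
For every w ∈ ℂ, the equation p(z) − w = 0 is a nonconstant polynomial in z and hence has at least one root by the fundamental theorem of algebra. So p is surjective onto ℂ, omitting no value.

Omitted value: no value.


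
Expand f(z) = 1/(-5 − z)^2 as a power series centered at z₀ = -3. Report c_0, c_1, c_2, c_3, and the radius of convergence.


Let w = z − z₀, so z = z₀ + w.
Then -5 − z = -5 − (z₀ + w) = (-5 − z₀) − w = -2 − w.
f(z) = 1/(-2 − w)^2 = (1/(-2)^2) · (1 − w/(-2))^{−2}.
By the binomial series (1−u)^{−2} = Σ_{n≥0} C(n+1, 1) u^n for |u|<1, with u = w/(-2):
  c_n = C(n+1, 1) / (-2)^(n+2).
  c_0 = 1/(-2)^2 = 1/4.
  c_1 = 2/(-2)^3 = -1/4.
  c_2 = 3/(-2)^4 = 3/16.
  c_3 = 4/(-2)^5 = -1/8.
The series is valid for |w/d| < 1, i.e. |z − z₀| < |d|.
Radius of convergence: R = |-5 − z₀| = |-2| = 2 (distance from z₀ to the singularity z = -5).

c_0 = 1/4, c_1 = -1/4, c_2 = 3/16, c_3 = -1/8; R = 2.


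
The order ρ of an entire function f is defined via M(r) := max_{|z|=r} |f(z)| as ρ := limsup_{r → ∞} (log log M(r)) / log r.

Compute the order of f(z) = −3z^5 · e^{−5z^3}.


M(r) = max_{|z|=r} |-3|·|z|^5·|e^{−5z^3}| = 3·r^5 · e^{5r^3} (the factors attain their maxima compatibly on |z|=r). Then log M(r) = log 3 + 5·log r + 5r^3, dominated by the last term, so log log M(r) ~ 3·log r. The polynomial factor -3z^5 contributes only a log r term and does not affect the order. ρ = 3.
Therefore ρ = 3.

Order ρ = 3.


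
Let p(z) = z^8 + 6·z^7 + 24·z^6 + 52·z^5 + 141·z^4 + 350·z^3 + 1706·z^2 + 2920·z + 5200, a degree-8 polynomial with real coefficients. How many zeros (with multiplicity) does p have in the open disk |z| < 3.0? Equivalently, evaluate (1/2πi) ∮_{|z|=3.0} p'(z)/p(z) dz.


The zeros of p are: (2 + 2i), (2 - 2i), (-1 + 2i), (-1 - 2i), (-3 + 2i), (-3 - 2i), (-1 + 3i), (-1 - 3i).
Their magnitudes are: 2.828, 2.828, 2.236, 2.236, 3.606, 3.606, 3.162, 3.162.
Zeros with |z| < R = 3.0: (2 + 2i), (2 - 2i), (-1 + 2i), (-1 - 2i).
Count = 4.
By the argument principle, (1/2πi) ∮_{|z|=R} p'(z)/p(z) dz equals exactly this count.

Number of zeros inside |z| < 3.0: 4.


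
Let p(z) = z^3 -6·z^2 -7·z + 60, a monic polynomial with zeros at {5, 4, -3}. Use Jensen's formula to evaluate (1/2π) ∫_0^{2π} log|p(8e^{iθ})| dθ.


Zeros: -3, 4, 5; r = 8.
Inside |z| < r: -3, 4, 5. Outside (|z| ≥ r): ∅.
p(0) = 60, so log|p(0)| = log(60) = 4.0943.
Apply Jensen: I(r) = log|p(0)| + Σ_k log(r/|z_k|), summed over zeros inside |z| < r.
  log(r/|z_k|) for z_k = 5: log(8/5) = 0.4700
  log(r/|z_k|) for z_k = 4: log(8/4) = 0.6931
  log(r/|z_k|) for z_k = -3: log(8/3) = 0.9808
Sum over inside zeros: 2.1440.
I(r) = log|p(0)| + (inside sum) = 4.0943 + 2.1440 = 6.2383.
Closed form (all zeros inside, monic): I(r) = n·log(r) = 3·log(8) = 6.2383. ✓

I(r) ≈ 6.2383.


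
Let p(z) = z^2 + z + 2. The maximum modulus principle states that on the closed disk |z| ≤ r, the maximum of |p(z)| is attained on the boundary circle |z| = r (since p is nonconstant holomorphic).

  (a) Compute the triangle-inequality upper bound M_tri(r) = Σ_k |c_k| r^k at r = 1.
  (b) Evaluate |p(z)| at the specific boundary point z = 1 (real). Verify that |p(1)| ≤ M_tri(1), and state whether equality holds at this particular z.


Coefficients: c_0 = 2, c_1 = 1, c_2 = 1. Radius r = 1.
Part (a). Triangle bound: M_tri(r) = Σ_k |c_k| r^k
  = |2|·1^0 + |1|·1^1 + |1|·1^2
  = 2 + 1 + 1 = 4.
This bounds M(r) := max_{|z|=r} |p(z)| from above; equality holds iff all terms c_k z^k can be made to align in phase at a single z on |z|=r.
Part (b). At z = 1 (real, on the circle |z| = r):
  p(1) = (2)·1^0 + (1)·1^1 + (1)·1^2 = 4.
  |p(1)| = 4.
Since all nonzero coefficients share the same sign, |p(1)| = 4 = M_tri(1); the triangle bound is attained at z = 1, so in fact M(r) = 4.

M_tri(1) = 4; |p(1)| = 4; equality at z=1: yes.


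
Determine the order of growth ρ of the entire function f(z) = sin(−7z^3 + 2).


Write sin(w) = (e^{iw} ± e^{−iw})/(2 or 2i), so |sin(w)| ≤ e^{|w|}. With w = −7z^3 + 2, |w| ≤ 7r^3 + 2 on |z|=r, giving M(r) ≤ e^{7r^3 + 2} and ρ ≤ 3. For the lower bound, choose z on |z|=r with -7z^3 purely imaginary of modulus 7r^3; then |sin(−7z^3 + 2)| grows like e^{7r^3}/2, so ρ ≥ 3. Hence ρ = 3.
Therefore ρ = 3.

Order ρ = 3.


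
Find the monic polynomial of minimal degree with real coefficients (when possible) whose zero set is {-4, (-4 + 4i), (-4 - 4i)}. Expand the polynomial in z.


The polynomial is p(z) = ∏_{α ∈ S} (z − α), where S = {-4, (-4 + 4i), (-4 - 4i)}.
Expanding the product yields: p(z) = z^3 + 12·z^2 + 64·z + 128.
Note conjugate pairs combine to real quadratics: (z − (-4+4i))(z − (-4−4i)) = z² + 8z + 32.
The resulting polynomial has degree 3 and real coefficients as required.

p(z) = z^3 + 12·z^2 + 64·z + 128.


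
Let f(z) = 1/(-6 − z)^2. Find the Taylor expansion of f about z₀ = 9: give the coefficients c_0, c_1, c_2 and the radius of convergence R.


Let w = z − z₀, so z = z₀ + w.
Then -6 − z = -6 − (z₀ + w) = (-6 − z₀) − w = -15 − w.
f(z) = 1/(-15 − w)^2 = (1/(-15)^2) · (1 − w/(-15))^{−2}.
By the binomial series (1−u)^{−2} = Σ_{n≥0} C(n+1, 1) u^n for |u|<1, with u = w/(-15):
  c_n = C(n+1, 1) / (-15)^(n+2).
  c_0 = 1/(-15)^2 = 1/225.
  c_1 = 2/(-15)^3 = -2/3375.
  c_2 = 3/(-15)^4 = 1/16875.
The series is valid for |w/d| < 1, i.e. |z − z₀| < |d|.
Radius of convergence: R = |-6 − z₀| = |-15| = 15 (distance from z₀ to the singularity z = -6).

c_0 = 1/225, c_1 = -2/3375, c_2 = 1/16875; R = 15.


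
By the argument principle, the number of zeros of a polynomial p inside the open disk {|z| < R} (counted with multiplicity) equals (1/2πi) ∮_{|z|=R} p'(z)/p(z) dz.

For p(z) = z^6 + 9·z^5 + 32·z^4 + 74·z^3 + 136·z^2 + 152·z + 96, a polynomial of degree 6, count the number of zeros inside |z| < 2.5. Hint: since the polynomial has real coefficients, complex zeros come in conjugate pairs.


The zeros of p are: -4, -3, (-1 + 1i), (-1 - 1i), (0 + 2i), (0 - 2i).
Their magnitudes are: 4, 3, 1.414, 1.414, 2, 2.
Zeros with |z| < R = 2.5: (-1 + 1i), (-1 - 1i), (0 + 2i), (0 - 2i).
Count = 4.
By the argument principle, (1/2πi) ∮_{|z|=R} p'(z)/p(z) dz equals exactly this count.

Number of zeros inside |z| < 2.5: 4.


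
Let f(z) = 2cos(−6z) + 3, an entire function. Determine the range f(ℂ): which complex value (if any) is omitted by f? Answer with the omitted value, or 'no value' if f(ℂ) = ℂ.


Little Picard bounds the complement of f(ℂ) to at most one point.
cos is entire and surjective onto ℂ: for every w ∈ ℂ, cos(ζ) = w has a solution ζ ∈ ℂ (e.g., via the complex inverse arccos). With ζ = −6z this gives z = ζ/(-6). Then 2·cos(−6z) takes every value in 2·ℂ = ℂ, and adding 3 is a bijection of ℂ. So f is surjective and omits no value. (Note: only on the real line is cos bounded by [−1, 1].)

Omitted value: no value.


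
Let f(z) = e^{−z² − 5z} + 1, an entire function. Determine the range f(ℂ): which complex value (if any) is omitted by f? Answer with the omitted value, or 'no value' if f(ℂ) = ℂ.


Little Picard bounds the complement of f(ℂ) to at most one point.
The exponent g(z) = −z² − 5z is a nonconstant polynomial, hence surjective onto ℂ. So e^{g(z)} takes every value in {e^w : w ∈ ℂ} = ℂ ∖ {0}. Adding 1 shifts the range to ℂ ∖ {1}. f omits exactly 1.

Omitted value: 1.


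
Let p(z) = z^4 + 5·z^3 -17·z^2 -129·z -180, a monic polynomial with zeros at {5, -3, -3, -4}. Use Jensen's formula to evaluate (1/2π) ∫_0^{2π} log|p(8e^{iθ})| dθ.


Zeros: -4, -3, -3, 5; r = 8.
Inside |z| < r: -4, -3, -3, 5. Outside (|z| ≥ r): ∅.
p(0) = -180, so log|p(0)| = log(180) = 5.1930.
Apply Jensen: I(r) = log|p(0)| + Σ_k log(r/|z_k|), summed over zeros inside |z| < r.
  log(r/|z_k|) for z_k = 5: log(8/5) = 0.4700
  log(r/|z_k|) for z_k = -3: log(8/3) = 0.9808
  log(r/|z_k|) for z_k = -3: log(8/3) = 0.9808
  log(r/|z_k|) for z_k = -4: log(8/4) = 0.6931
Sum over inside zeros: 3.1248.
I(r) = log|p(0)| + (inside sum) = 5.1930 + 3.1248 = 8.3178.
Closed form (all zeros inside, monic): I(r) = n·log(r) = 4·log(8) = 8.3178. ✓

I(r) ≈ 8.3178.


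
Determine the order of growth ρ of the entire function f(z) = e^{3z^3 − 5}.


|e^{3z^3 − 5}| = e^{Re(3·z^3) + -5} ≤ e^{3|z|^3 + -5} = e^{3r^3 + -5} on |z| = r, so ρ ≤ 3. Choosing z on |z|=r so that 3·z^3 is real positive (always possible by picking arg z appropriately) gives |f(z)| = e^{3r^3 + -5}, matching the bound. The additive constant -5 does not affect log log M(r) ~ 3·log r. Hence ρ = 3.
Therefore ρ = 3.

Order ρ = 3.


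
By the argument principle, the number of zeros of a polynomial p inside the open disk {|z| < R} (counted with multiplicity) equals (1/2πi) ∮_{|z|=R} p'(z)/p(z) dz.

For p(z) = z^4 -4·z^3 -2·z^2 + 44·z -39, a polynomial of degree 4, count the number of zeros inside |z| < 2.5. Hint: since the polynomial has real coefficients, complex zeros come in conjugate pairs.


The zeros of p are: 1, (3 + 2i), (3 - 2i), -3.
Their magnitudes are: 1, 3.606, 3.606, 3.
Zeros with |z| < R = 2.5: 1.
Count = 1.
By the argument principle, (1/2πi) ∮_{|z|=R} p'(z)/p(z) dz equals exactly this count.

Number of zeros inside |z| < 2.5: 1.


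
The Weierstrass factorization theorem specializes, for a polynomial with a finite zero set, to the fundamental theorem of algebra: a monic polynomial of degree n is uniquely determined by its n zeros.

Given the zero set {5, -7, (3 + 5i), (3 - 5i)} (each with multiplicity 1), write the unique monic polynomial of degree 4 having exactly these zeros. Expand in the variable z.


The polynomial is p(z) = ∏_{α ∈ S} (z − α), where S = {5, -7, (3 + 5i), (3 - 5i)}.
Expanding the product yields: p(z) = z^4 -4·z^3 -13·z^2 + 278·z -1190.
Note conjugate pairs combine to real quadratics: (z − (3+5i))(z − (3−5i)) = z² − 6z + 34.
The resulting polynomial has degree 4 and real coefficients as required.

p(z) = z^4 -4·z^3 -13·z^2 + 278·z -1190.


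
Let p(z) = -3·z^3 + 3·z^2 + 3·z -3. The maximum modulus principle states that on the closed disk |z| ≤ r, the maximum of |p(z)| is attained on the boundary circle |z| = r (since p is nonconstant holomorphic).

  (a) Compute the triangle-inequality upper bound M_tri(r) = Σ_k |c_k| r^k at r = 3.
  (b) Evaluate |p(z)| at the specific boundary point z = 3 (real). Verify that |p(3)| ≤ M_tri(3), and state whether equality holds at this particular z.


Coefficients: c_0 = -3, c_1 = 3, c_2 = 3, c_3 = -3. Radius r = 3.
Part (a). Triangle bound: M_tri(r) = Σ_k |c_k| r^k
  = |-3|·3^0 + |3|·3^1 + |3|·3^2 + |-3|·3^3
  = 3 + 9 + 27 + 81 = 120.
This bounds M(r) := max_{|z|=r} |p(z)| from above; equality holds iff all terms c_k z^k can be made to align in phase at a single z on |z|=r.
Part (b). At z = 3 (real, on the circle |z| = r):
  p(3) = (-3)·3^0 + (3)·3^1 + (3)·3^2 + (-3)·3^3 = -48.
  |p(3)| = 48.
Check: |p(3)| = 48 ≤ 120 = M_tri(3). ✓ Equality does not hold at z = 3 (the coefficients have mixed signs, so the terms do not all align in phase there).

M_tri(3) = 120; |p(3)| = 48; equality at z=3: no.


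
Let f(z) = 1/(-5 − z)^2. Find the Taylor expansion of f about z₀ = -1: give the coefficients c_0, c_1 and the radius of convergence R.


Let w = z − z₀, so z = z₀ + w.
Then -5 − z = -5 − (z₀ + w) = (-5 − z₀) − w = -4 − w.
f(z) = 1/(-4 − w)^2 = (1/(-4)^2) · (1 − w/(-4))^{−2}.
By the binomial series (1−u)^{−2} = Σ_{n≥0} C(n+1, 1) u^n for |u|<1, with u = w/(-4):
  c_n = C(n+1, 1) / (-4)^(n+2).
  c_0 = 1/(-4)^2 = 1/16.
  c_1 = 2/(-4)^3 = -1/32.
The series is valid for |w/d| < 1, i.e. |z − z₀| < |d|.
Radius of convergence: R = |-5 − z₀| = |-4| = 4 (distance from z₀ to the singularity z = -5).

c_0 = 1/16, c_1 = -1/32; R = 4.


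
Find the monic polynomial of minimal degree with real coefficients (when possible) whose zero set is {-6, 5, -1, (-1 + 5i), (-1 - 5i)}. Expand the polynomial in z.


The polynomial is p(z) = ∏_{α ∈ S} (z − α), where S = {-6, 5, -1, (-1 + 5i), (-1 - 5i)}.
Expanding the product yields: p(z) = z^5 + 4·z^4 + z^3 -36·z^2 -814·z -780.
Note conjugate pairs combine to real quadratics: (z − (-1+5i))(z − (-1−5i)) = z² + 2z + 26.
The resulting polynomial has degree 5 and real coefficients as required.

p(z) = z^5 + 4·z^4 + z^3 -36·z^2 -814·z -780.


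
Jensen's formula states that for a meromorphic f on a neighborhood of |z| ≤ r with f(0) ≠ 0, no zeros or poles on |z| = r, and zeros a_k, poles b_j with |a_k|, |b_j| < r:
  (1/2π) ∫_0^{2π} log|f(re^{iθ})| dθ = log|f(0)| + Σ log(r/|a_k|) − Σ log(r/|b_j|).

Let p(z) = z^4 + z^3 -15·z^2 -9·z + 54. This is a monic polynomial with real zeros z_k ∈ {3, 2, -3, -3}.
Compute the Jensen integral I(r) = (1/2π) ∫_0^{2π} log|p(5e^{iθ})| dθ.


Zeros: -3, -3, 2, 3; r = 5.
Inside |z| < r: -3, -3, 2, 3. Outside (|z| ≥ r): ∅.
p(0) = 54, so log|p(0)| = log(54) = 3.9890.
Apply Jensen: I(r) = log|p(0)| + Σ_k log(r/|z_k|), summed over zeros inside |z| < r.
  log(r/|z_k|) for z_k = 3: log(5/3) = 0.5108
  log(r/|z_k|) for z_k = 2: log(5/2) = 0.9163
  log(r/|z_k|) for z_k = -3: log(5/3) = 0.5108
  log(r/|z_k|) for z_k = -3: log(5/3) = 0.5108
Sum over inside zeros: 2.4488.
I(r) = log|p(0)| + (inside sum) = 3.9890 + 2.4488 = 6.4378.
Closed form (all zeros inside, monic): I(r) = n·log(r) = 4·log(5) = 6.4378. ✓

I(r) ≈ 6.4378.


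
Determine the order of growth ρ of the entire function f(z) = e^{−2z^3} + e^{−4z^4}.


Each summand is entire of order 3 and 4 respectively (as in the single-exponential case). The order of a sum is at most the max of the orders, so ρ ≤ 4. For the lower bound: on |z|=r choose arg z so that -4z^4 is real positive; then |e^{-4z^4}| = e^{4r^4} while |e^{-2z^3}| ≤ e^{2r^3} = o(e^{4r^4}). So |f| ≥ e^{4r^4}(1 − o(1)) and ρ ≥ 4. Hence ρ = max(3, 4) = 4.
Therefore ρ = 4.

Order ρ = 4.


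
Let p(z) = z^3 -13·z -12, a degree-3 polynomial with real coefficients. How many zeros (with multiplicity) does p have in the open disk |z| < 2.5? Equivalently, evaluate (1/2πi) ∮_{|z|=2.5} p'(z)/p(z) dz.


The zeros of p are: -1, 4, -3.
Their magnitudes are: 1, 4, 3.
Zeros with |z| < R = 2.5: -1.
Count = 1.
By the argument principle, (1/2πi) ∮_{|z|=R} p'(z)/p(z) dz equals exactly this count.

Number of zeros inside |z| < 2.5: 1.


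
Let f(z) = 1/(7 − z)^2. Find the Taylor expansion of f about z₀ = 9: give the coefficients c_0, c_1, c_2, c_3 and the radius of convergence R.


Let w = z − z₀, so z = z₀ + w.
Then 7 − z = 7 − (z₀ + w) = (7 − z₀) − w = -2 − w.
f(z) = 1/(-2 − w)^2 = (1/(-2)^2) · (1 − w/(-2))^{−2}.
By the binomial series (1−u)^{−2} = Σ_{n≥0} C(n+1, 1) u^n for |u|<1, with u = w/(-2):
  c_n = C(n+1, 1) / (-2)^(n+2).
  c_0 = 1/(-2)^2 = 1/4.
  c_1 = 2/(-2)^3 = -1/4.
  c_2 = 3/(-2)^4 = 3/16.
  c_3 = 4/(-2)^5 = -1/8.
The series is valid for |w/d| < 1, i.e. |z − z₀| < |d|.
Radius of convergence: R = |7 − z₀| = |-2| = 2 (distance from z₀ to the singularity z = 7).

c_0 = 1/4, c_1 = -1/4, c_2 = 3/16, c_3 = -1/8; R = 2.


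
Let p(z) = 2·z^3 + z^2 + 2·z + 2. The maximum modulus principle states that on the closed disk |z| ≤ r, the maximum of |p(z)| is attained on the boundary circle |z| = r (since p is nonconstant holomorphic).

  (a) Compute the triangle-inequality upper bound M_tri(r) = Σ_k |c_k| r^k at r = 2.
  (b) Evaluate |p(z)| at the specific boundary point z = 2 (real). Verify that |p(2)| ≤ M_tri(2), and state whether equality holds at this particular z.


Coefficients: c_0 = 2, c_1 = 2, c_2 = 1, c_3 = 2. Radius r = 2.
Part (a). Triangle bound: M_tri(r) = Σ_k |c_k| r^k
  = |2|·2^0 + |2|·2^1 + |1|·2^2 + |2|·2^3
  = 2 + 4 + 4 + 16 = 26.
This bounds M(r) := max_{|z|=r} |p(z)| from above; equality holds iff all terms c_k z^k can be made to align in phase at a single z on |z|=r.
Part (b). At z = 2 (real, on the circle |z| = r):
  p(2) = (2)·2^0 + (2)·2^1 + (1)·2^2 + (2)·2^3 = 26.
  |p(2)| = 26.
Since all nonzero coefficients share the same sign, |p(2)| = 26 = M_tri(2); the triangle bound is attained at z = 2, so in fact M(r) = 26.

M_tri(2) = 26; |p(2)| = 26; equality at z=2: yes.


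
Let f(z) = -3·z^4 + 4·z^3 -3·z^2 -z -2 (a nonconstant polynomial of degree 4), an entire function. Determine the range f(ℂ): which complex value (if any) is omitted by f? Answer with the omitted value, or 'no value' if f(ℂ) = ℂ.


Little Picard bounds the complement of f(ℂ) to at most one point.
For every w ∈ ℂ, the equation p(z) − w = 0 is a nonconstant polynomial in z and hence has at least one root by the fundamental theorem of algebra. So p is surjective onto ℂ, omitting no value.

Omitted value: no value.


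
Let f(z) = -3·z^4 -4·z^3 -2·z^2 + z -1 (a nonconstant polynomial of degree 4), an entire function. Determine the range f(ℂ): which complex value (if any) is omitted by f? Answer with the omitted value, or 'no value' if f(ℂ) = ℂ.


Little Picard bounds the complement of f(ℂ) to at most one point.
For every w ∈ ℂ, the equation p(z) − w = 0 is a nonconstant polynomial in z and hence has at least one root by the fundamental theorem of algebra. So p is surjective onto ℂ, omitting no value.

Omitted value: no value.


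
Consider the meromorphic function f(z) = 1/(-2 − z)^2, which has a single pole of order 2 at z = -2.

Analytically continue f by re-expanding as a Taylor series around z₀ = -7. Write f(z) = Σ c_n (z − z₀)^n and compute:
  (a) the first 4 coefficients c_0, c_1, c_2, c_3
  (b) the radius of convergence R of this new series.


Let w = z − z₀, so z = z₀ + w.
Then -2 − z = -2 − (z₀ + w) = (-2 − z₀) − w = 5 − w.
f(z) = 1/(5 − w)^2 = (1/(5)^2) · (1 − w/(5))^{−2}.
By the binomial series (1−u)^{−2} = Σ_{n≥0} C(n+1, 1) u^n for |u|<1, with u = w/(5):
  c_n = C(n+1, 1) / (5)^(n+2).
  c_0 = 1/(5)^2 = 1/25.
  c_1 = 2/(5)^3 = 2/125.
  c_2 = 3/(5)^4 = 3/625.
  c_3 = 4/(5)^5 = 4/3125.
The series is valid for |w/d| < 1, i.e. |z − z₀| < |d|.
Radius of convergence: R = |-2 − z₀| = |5| = 5 (distance from z₀ to the singularity z = -2).

c_0 = 1/25, c_1 = 2/125, c_2 = 3/625, c_3 = 4/3125; R = 5.


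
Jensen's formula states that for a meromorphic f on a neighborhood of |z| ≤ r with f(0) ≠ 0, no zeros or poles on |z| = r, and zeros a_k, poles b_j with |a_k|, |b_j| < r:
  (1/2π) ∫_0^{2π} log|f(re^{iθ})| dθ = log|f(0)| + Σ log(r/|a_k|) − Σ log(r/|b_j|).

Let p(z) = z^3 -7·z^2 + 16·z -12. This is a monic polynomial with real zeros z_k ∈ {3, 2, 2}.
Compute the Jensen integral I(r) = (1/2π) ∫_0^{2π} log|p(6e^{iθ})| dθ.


Zeros: 2, 2, 3; r = 6.
Inside |z| < r: 2, 2, 3. Outside (|z| ≥ r): ∅.
p(0) = -12, so log|p(0)| = log(12) = 2.4849.
Apply Jensen: I(r) = log|p(0)| + Σ_k log(r/|z_k|), summed over zeros inside |z| < r.
  log(r/|z_k|) for z_k = 3: log(6/3) = 0.6931
  log(r/|z_k|) for z_k = 2: log(6/2) = 1.0986
  log(r/|z_k|) for z_k = 2: log(6/2) = 1.0986
Sum over inside zeros: 2.8904.
I(r) = log|p(0)| + (inside sum) = 2.4849 + 2.8904 = 5.3753.
Closed form (all zeros inside, monic): I(r) = n·log(r) = 3·log(6) = 5.3753. ✓

I(r) ≈ 5.3753.


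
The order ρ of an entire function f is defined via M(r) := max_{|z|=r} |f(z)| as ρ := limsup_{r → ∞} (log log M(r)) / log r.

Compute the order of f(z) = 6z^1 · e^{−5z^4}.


M(r) = max_{|z|=r} |6|·|z|^1·|e^{−5z^4}| = 6·r^1 · e^{5r^4} (the factors attain their maxima compatibly on |z|=r). Then log M(r) = log 6 + 1·log r + 5r^4, dominated by the last term, so log log M(r) ~ 4·log r. The polynomial factor 6z^1 contributes only a log r term and does not affect the order. ρ = 4.
Therefore ρ = 4.

Order ρ = 4.


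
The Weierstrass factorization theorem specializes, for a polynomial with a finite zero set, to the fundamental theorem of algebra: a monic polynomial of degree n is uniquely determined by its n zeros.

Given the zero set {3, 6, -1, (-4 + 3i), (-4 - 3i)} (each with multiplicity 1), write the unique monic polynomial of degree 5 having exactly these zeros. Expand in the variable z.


The polynomial is p(z) = ∏_{α ∈ S} (z − α), where S = {3, 6, -1, (-4 + 3i), (-4 - 3i)}.
Expanding the product yields: p(z) = z^5 -30·z^3 -110·z^2 + 369·z + 450.
Note conjugate pairs combine to real quadratics: (z − (-4+3i))(z − (-4−3i)) = z² + 8z + 25.
The resulting polynomial has degree 5 and real coefficients as required.

p(z) = z^5 -30·z^3 -110·z^2 + 369·z + 450.


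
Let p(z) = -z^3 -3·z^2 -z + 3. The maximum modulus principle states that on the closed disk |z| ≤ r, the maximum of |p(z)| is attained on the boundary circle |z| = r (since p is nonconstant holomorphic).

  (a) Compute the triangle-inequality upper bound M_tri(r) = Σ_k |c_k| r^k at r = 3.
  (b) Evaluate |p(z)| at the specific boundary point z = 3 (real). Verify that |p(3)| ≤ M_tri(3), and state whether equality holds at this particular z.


Coefficients: c_0 = 3, c_1 = -1, c_2 = -3, c_3 = -1. Radius r = 3.
Part (a). Triangle bound: M_tri(r) = Σ_k |c_k| r^k
  = |3|·3^0 + |-1|·3^1 + |-3|·3^2 + |-1|·3^3
  = 3 + 3 + 27 + 27 = 60.
This bounds M(r) := max_{|z|=r} |p(z)| from above; equality holds iff all terms c_k z^k can be made to align in phase at a single z on |z|=r.
Part (b). At z = 3 (real, on the circle |z| = r):
  p(3) = (3)·3^0 + (-1)·3^1 + (-3)·3^2 + (-1)·3^3 = -54.
  |p(3)| = 54.
Check: |p(3)| = 54 ≤ 60 = M_tri(3). ✓ Equality does not hold at z = 3 (the coefficients have mixed signs, so the terms do not all align in phase there).

M_tri(3) = 60; |p(3)| = 54; equality at z=3: no.


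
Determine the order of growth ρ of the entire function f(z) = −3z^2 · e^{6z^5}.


M(r) = max_{|z|=r} |-3|·|z|^2·|e^{6z^5}| = 3·r^2 · e^{6r^5} (the factors attain their maxima compatibly on |z|=r). Then log M(r) = log 3 + 2·log r + 6r^5, dominated by the last term, so log log M(r) ~ 5·log r. The polynomial factor -3z^2 contributes only a log r term and does not affect the order. ρ = 5.
Therefore ρ = 5.

Order ρ = 5.


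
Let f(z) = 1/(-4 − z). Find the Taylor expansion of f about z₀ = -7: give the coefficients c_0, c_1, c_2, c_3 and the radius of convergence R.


Let w = z − z₀, so z = z₀ + w.
Then -4 − z = -4 − (z₀ + w) = (-4 − z₀) − w = 3 − w.
f(z) = 1/(3 − w) = (1/(3)) · 1/(1 − w/(3)) = Σ_{n≥0} w^n / (3)^(n+1).
So c_n = 1/(3)^(n+1):
  c_0 = 1/(3)^1 = 1/3.
  c_1 = 1/(3)^2 = 1/9.
  c_2 = 1/(3)^3 = 1/27.
  c_3 = 1/(3)^4 = 1/81.
The series is valid for |w/d| < 1, i.e. |z − z₀| < |d|.
Radius of convergence: R = |-4 − z₀| = |3| = 3 (distance from z₀ to the singularity z = -4).

c_0 = 1/3, c_1 = 1/9, c_2 = 1/27, c_3 = 1/81; R = 3.


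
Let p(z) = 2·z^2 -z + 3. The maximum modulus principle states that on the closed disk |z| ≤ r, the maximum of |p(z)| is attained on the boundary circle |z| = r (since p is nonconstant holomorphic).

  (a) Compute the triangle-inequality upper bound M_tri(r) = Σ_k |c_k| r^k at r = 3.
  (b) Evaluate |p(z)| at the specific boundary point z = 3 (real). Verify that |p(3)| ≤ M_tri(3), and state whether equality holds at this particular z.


Coefficients: c_0 = 3, c_1 = -1, c_2 = 2. Radius r = 3.
Part (a). Triangle bound: M_tri(r) = Σ_k |c_k| r^k
  = |3|·3^0 + |-1|·3^1 + |2|·3^2
  = 3 + 3 + 18 = 24.
This bounds M(r) := max_{|z|=r} |p(z)| from above; equality holds iff all terms c_k z^k can be made to align in phase at a single z on |z|=r.
Part (b). At z = 3 (real, on the circle |z| = r):
  p(3) = (3)·3^0 + (-1)·3^1 + (2)·3^2 = 18.
  |p(3)| = 18.
Check: |p(3)| = 18 ≤ 24 = M_tri(3). ✓ Equality does not hold at z = 3 (the coefficients have mixed signs, so the terms do not all align in phase there).

M_tri(3) = 24; |p(3)| = 18; equality at z=3: no.


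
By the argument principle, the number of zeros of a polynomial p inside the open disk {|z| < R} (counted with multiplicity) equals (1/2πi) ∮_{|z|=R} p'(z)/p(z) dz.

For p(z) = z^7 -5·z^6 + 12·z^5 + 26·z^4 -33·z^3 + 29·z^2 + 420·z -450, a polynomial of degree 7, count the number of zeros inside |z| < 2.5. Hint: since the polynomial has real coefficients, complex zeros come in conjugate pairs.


The zeros of p are: 1, (3 + 3i), (3 - 3i), (1 + 2i), (1 - 2i), (-2 + 1i), (-2 - 1i).
Their magnitudes are: 1, 4.243, 4.243, 2.236, 2.236, 2.236, 2.236.
Zeros with |z| < R = 2.5: 1, (1 + 2i), (1 - 2i), (-2 + 1i), (-2 - 1i).
Count = 5.
By the argument principle, (1/2πi) ∮_{|z|=R} p'(z)/p(z) dz equals exactly this count.

Number of zeros inside |z| < 2.5: 5.


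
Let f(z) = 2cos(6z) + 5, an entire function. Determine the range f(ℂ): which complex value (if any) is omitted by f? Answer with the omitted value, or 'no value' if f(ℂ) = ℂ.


Little Picard bounds the complement of f(ℂ) to at most one point.
cos is entire and surjective onto ℂ: for every w ∈ ℂ, cos(ζ) = w has a solution ζ ∈ ℂ (e.g., via the complex inverse arccos). With ζ = 6z this gives z = ζ/(6). Then 2·cos(6z) takes every value in 2·ℂ = ℂ, and adding 5 is a bijection of ℂ. So f is surjective and omits no value. (Note: only on the real line is cos bounded by [−1, 1].)

Omitted value: no value.


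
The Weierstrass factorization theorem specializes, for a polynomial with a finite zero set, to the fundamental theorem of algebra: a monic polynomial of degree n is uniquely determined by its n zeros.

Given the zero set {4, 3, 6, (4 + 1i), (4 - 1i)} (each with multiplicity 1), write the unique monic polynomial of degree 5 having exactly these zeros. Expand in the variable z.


The polynomial is p(z) = ∏_{α ∈ S} (z − α), where S = {4, 3, 6, (4 + 1i), (4 - 1i)}.
Expanding the product yields: p(z) = z^5 -21·z^4 + 175·z^3 -725·z^2 + 1494·z -1224.
Note conjugate pairs combine to real quadratics: (z − (4+1i))(z − (4−1i)) = z² − 8z + 17.
The resulting polynomial has degree 5 and real coefficients as required.

p(z) = z^5 -21·z^4 + 175·z^3 -725·z^2 + 1494·z -1224.


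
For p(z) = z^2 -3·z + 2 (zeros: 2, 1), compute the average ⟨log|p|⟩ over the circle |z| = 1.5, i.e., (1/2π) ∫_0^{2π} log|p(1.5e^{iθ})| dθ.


Zeros: 1, 2; r = 1.5.
Inside |z| < r: 1. Outside (|z| ≥ r): 2.
p(0) = 2, so log|p(0)| = log(2) = 0.6931.
Apply Jensen: I(r) = log|p(0)| + Σ_k log(r/|z_k|), summed over zeros inside |z| < r.
  log(r/|z_k|) for z_k = 1: log(1.5/1) = 0.4055
  Outside zeros (2) contribute nothing to the Jensen sum.
Sum over inside zeros: 0.4055.
I(r) = log|p(0)| + (inside sum) = 0.6931 + 0.4055 = 1.0986.
Note: since some zeros are outside |z| ≤ r, the simplified n·log(r) form does NOT apply — only the inside zeros contribute.

I(r) ≈ 1.0986.


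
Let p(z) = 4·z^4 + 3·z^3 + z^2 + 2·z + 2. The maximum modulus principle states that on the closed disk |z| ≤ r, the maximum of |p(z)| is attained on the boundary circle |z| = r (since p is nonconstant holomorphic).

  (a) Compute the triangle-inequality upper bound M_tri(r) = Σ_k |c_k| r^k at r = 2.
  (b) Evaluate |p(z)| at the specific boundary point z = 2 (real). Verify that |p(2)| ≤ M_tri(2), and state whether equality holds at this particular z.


Coefficients: c_0 = 2, c_1 = 2, c_2 = 1, c_3 = 3, c_4 = 4. Radius r = 2.
Part (a). Triangle bound: M_tri(r) = Σ_k |c_k| r^k
  = |2|·2^0 + |2|·2^1 + |1|·2^2 + |3|·2^3 + |4|·2^4
  = 2 + 4 + 4 + 24 + 64 = 98.
This bounds M(r) := max_{|z|=r} |p(z)| from above; equality holds iff all terms c_k z^k can be made to align in phase at a single z on |z|=r.
Part (b). At z = 2 (real, on the circle |z| = r):
  p(2) = (2)·2^0 + (2)·2^1 + (1)·2^2 + (3)·2^3 + (4)·2^4 = 98.
  |p(2)| = 98.
Since all nonzero coefficients share the same sign, |p(2)| = 98 = M_tri(2); the triangle bound is attained at z = 2, so in fact M(r) = 98.

M_tri(2) = 98; |p(2)| = 98; equality at z=2: yes.


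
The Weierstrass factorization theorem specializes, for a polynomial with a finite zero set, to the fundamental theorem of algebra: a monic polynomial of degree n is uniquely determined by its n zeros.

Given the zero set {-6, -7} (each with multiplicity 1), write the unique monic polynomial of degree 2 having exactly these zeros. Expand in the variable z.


The polynomial is p(z) = ∏_{α ∈ S} (z − α), where S = {-6, -7}.
Expanding the product yields: p(z) = z^2 + 13·z + 42.
The resulting polynomial has degree 2 and real coefficients as required.

p(z) = z^2 + 13·z + 42.


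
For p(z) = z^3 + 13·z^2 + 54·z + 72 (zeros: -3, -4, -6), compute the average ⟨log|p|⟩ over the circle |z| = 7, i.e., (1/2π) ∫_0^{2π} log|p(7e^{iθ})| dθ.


Zeros: -6, -4, -3; r = 7.
Inside |z| < r: -6, -4, -3. Outside (|z| ≥ r): ∅.
p(0) = 72, so log|p(0)| = log(72) = 4.2767.
Apply Jensen: I(r) = log|p(0)| + Σ_k log(r/|z_k|), summed over zeros inside |z| < r.
  log(r/|z_k|) for z_k = -3: log(7/3) = 0.8473
  log(r/|z_k|) for z_k = -4: log(7/4) = 0.5596
  log(r/|z_k|) for z_k = -6: log(7/6) = 0.1542
Sum over inside zeros: 1.5611.
I(r) = log|p(0)| + (inside sum) = 4.2767 + 1.5611 = 5.8377.
Closed form (all zeros inside, monic): I(r) = n·log(r) = 3·log(7) = 5.8377. ✓

I(r) ≈ 5.8377.


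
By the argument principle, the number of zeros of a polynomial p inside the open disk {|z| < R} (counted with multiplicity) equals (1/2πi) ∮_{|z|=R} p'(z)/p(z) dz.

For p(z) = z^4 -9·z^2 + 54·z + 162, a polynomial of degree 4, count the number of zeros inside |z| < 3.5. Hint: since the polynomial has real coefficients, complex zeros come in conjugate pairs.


The zeros of p are: -3, -3, (3 + 3i), (3 - 3i).
Their magnitudes are: 3, 3, 4.243, 4.243.
Zeros with |z| < R = 3.5: -3, -3.
Count = 2.
By the argument principle, (1/2πi) ∮_{|z|=R} p'(z)/p(z) dz equals exactly this count.

Number of zeros inside |z| < 3.5: 2.


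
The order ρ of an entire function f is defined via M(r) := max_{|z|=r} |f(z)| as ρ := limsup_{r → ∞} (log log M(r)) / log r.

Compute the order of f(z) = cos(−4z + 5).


cos(w) is a linear combination of e^{iw} and e^{−iw} (or e^w, e^{−w} in the hyperbolic case), so |cos(w)| ≤ e^{|w|}. With w = −4z + 5, |w| ≤ 4|z| + 5 = 4r + 5 on |z| = r, giving M(r) ≤ e^{4r + 5}, so ρ ≤ 1. On a suitable ray (z = it for sin/cos; z = t for sinh/cosh, t real → ∞), |cos(−4z + 5)| grows like e^{4|t|}/2, so ρ ≥ 1. Hence ρ = 1.
Therefore ρ = 1.

Order ρ = 1.


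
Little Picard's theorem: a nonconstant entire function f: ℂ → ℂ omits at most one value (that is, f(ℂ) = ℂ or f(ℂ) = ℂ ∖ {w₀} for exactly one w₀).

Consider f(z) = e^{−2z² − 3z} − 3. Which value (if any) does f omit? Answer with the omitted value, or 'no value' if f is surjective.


Little Picard bounds the complement of f(ℂ) to at most one point.
The exponent g(z) = −2z² − 3z is a nonconstant polynomial, hence surjective onto ℂ. So e^{g(z)} takes every value in {e^w : w ∈ ℂ} = ℂ ∖ {0}. Adding -3 shifts the range to ℂ ∖ {-3}. f omits exactly -3.

Omitted value: -3.
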